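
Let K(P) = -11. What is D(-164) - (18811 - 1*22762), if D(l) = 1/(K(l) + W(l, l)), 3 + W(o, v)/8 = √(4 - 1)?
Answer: 4081348/1033 - 8*√3/1033 ≈ 3951.0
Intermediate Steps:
W(o, v) = -24 + 8*√3 (W(o, v) = -24 + 8*√(4 - 1) = -24 + 8*√3)
D(l) = 1/(-35 + 8*√3) (D(l) = 1/(-11 + (-24 + 8*√3)) = 1/(-35 + 8*√3))
D(-164) - (18811 - 1*22762) = (-35/1033 - 8*√3/1033) - (18811 - 1*22762) = (-35/1033 - 8*√3/1033) - (18811 - 22762) = (-35/1033 - 8*√3/1033) - 1*(-3951) = (-35/1033 - 8*√3/1033) + 3951 = 4081348/1033 - 8*√3/1033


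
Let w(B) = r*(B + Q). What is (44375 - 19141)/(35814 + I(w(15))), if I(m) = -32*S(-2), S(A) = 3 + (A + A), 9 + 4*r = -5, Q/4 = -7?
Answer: 12617/17923 ≈ 0.70396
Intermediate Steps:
Q = -28 (Q = 4*(-7) = -28)
r = -7/2 (r = -9/4 + (¼)*(-5) = -9/4 - 5/4 = -7/2 ≈ -3.5000)
S(A) = 3 + 2*A
w(B) = 98 - 7*B/2 (w(B) = -7*(B - 28)/2 = -7*(-28 + B)/2 = 98 - 7*B/2)
I(m) = 32 (I(m) = -32*(3 + 2*(-2)) = -32*(3 - 4) = -32*(-1) = 32)
(44375 - 19141)/(35814 + I(w(15))) = (44375 - 19141)/(35814 + 32) = 25234/35846 = 25234*(1/35846) = 12617/17923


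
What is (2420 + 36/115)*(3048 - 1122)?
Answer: 536075136/115 ≈ 4.6615e+6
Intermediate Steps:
(2420 + 36/115)*(3048 - 1122) = (2420 + 36*(1/115))*1926 = (2420 + 36/115)*1926 = (278336/115)*1926 = 536075136/115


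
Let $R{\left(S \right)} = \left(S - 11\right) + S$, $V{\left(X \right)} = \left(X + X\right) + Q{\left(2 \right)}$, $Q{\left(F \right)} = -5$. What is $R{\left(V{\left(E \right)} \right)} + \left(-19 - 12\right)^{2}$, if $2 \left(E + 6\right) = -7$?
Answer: $902$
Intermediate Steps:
$E = - \frac{19}{2}$ ($E = -6 + \frac{1}{2} \left(-7\right) = -6 - \frac{7}{2} = - \frac{19}{2} \approx -9.5$)
$V{\left(X \right)} = -5 + 2 X$ ($V{\left(X \right)} = \left(X + X\right) - 5 = 2 X - 5 = -5 + 2 X$)
$R{\left(S \right)} = -11 + 2 S$ ($R{\left(S \right)} = \left(-11 + S\right) + S = -11 + 2 S$)
$R{\left(V{\left(E \right)} \right)} + \left(-19 - 12\right)^{2} = \left(-11 + 2 \left(-5 + 2 \left(- \frac{19}{2}\right)\right)\right) + \left(-19 - 12\right)^{2} = \left(-11 + 2 \left(-5 - 19\right)\right) + \left(-31\right)^{2} = \left(-11 + 2 \left(-24\right)\right) + 961 = \left(-11 - 48\right) + 961 = -59 + 961 = 902$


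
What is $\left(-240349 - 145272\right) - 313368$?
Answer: $-698989$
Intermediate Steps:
$\left(-240349 - 145272\right) - 313368 = -385621 - 313368 = -698989$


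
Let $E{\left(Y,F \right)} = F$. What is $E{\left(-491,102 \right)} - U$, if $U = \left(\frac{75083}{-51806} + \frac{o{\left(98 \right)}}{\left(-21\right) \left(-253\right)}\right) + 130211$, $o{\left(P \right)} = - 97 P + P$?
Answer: $- \frac{1705285788975}{13106918} \approx -1.3011 \cdot 10^{5}$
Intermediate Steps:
$o{\left(P \right)} = - 96 P$
$U = \frac{1706622694611}{13106918}$ ($U = \left(\frac{75083}{-51806} + \frac{\left(-96\right) 98}{\left(-21\right) \left(-253\right)}\right) + 130211 = \left(75083 \left(- \frac{1}{51806}\right) - \frac{9408}{5313}\right) + 130211 = \left(- \frac{75083}{51806} - \frac{448}{253}\right) + 130211 = - \frac{42205087}{13106918} + 130211 = \frac{1706622694611}{13106918} \approx 1.3021 \cdot 10^{5}$)
$E{\left(-491,102 \right)} - U = 102 - \frac{1706622694611}{13106918} = - \frac{1705285788975}{13106918}$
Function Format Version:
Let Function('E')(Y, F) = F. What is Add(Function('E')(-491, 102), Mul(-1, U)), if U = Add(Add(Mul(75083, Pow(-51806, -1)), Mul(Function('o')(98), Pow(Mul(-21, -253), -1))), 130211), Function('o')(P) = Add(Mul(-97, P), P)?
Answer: Rational(-1705285788975, 13106918) ≈ -1.3011e+5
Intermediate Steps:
Function('o')(P) = Mul(-96, P)
U = Rational(1706622694611, 13106918) (U = Add(Add(Mul(75083, Pow(-51806, -1)), Mul(Mul(-96, 98), Pow(Mul(-21, -253), -1))), 130211) = Add(Add(Mul(75083, Rational(-1, 51806)), Mul(-9408, Pow(5313, -1))), 130211) = Add(Add(Rational(-75083, 51806), Mul(-9408, Rational(1, 5313))), 130211) = Add(Add(Rational(-75083, 51806), Rational(-448, 253)), 130211) = Add(Rational(-42205087, 13106918), 130211) = Rational(1706622694611, 13106918) ≈ 1.3021e+5)
Add(Function('E')(-491, 102), Mul(-1, U)) = Add(102, Mul(-1, Rational(1706622694611, 13106918))) = Add(102, Rational(-1706622694611, 13106918)) = Rational(-1705285788975, 13106918)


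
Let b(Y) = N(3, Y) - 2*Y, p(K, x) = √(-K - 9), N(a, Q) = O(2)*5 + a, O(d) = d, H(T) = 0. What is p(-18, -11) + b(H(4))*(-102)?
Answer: -1323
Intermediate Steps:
N(a, Q) = 10 + a (N(a, Q) = 2*5 + a = 10 + a)
p(K, x) = √(-9 - K)
b(Y) = 13 - 2*Y (b(Y) = (10 + 3) - 2*Y = 13 - 2*Y)
p(-18, -11) + b(H(4))*(-102) = √(-9 - 1*(-18)) + (13 - 2*0)*(-102) = √(-9 + 18) + (13 + 0)*(-102) = √9 + 13*(-102) = 3 - 1326 = -1323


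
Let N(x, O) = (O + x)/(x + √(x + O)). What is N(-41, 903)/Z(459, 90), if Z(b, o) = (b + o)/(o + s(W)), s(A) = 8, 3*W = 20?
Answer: -494788/64233 - 12068*√862/64233 ≈ -13.219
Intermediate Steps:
W = 20/3 (W = (⅓)*20 = 20/3 ≈ 6.6667)
N(x, O) = (O + x)/(x + √(O + x))
Z(b, o) = (b + o)/(8 + o) (Z(b, o) = (b + o)/(o + 8) = (b + o)/(8 + o))
N(-41, 903)/Z(459, 90) = ((903 - 41)/(-41 + √(903 - 41)))/(((459 + 90)/(8 + 90))) = (862/(-41 + √862))/((549/98)) = (862/(-41 + √862))/(((1/98)*549)) = (862/(-41 + √862))/(549/98) = (862/(-41 + √862))*(98/549) = 84476/(549*(-41 + √862))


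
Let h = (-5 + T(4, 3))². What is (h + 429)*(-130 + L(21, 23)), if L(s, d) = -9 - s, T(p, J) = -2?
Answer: -76480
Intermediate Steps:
h = 49 (h = (-5 - 2)² = (-7)² = 49)
(h + 429)*(-130 + L(21, 23)) = (49 + 429)*(-130 + (-9 - 1*21)) = 478*(-130 + (-9 - 21)) = 478*(-130 - 30) = 478*(-160) = -76480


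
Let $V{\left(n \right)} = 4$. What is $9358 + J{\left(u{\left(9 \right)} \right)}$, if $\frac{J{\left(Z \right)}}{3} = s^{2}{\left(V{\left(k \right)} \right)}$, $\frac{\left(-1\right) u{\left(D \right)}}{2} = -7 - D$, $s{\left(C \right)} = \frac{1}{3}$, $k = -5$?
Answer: $\frac{28075}{3} \approx 9358.3$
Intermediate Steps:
$s{\left(C \right)} = \frac{1}{3}$
$u{\left(D \right)} = 14 + 2 D$ ($u{\left(D \right)} = - 2 \left(-7 - D\right) = 14 + 2 D$)
$J{\left(Z \right)} = \frac{1}{3}$ ($J{\left(Z \right)} = \frac{3}{9} = 3 \cdot \frac{1}{9} = \frac{1}{3}$)
$9358 + J{\left(u{\left(9 \right)} \right)} = 9358 + \frac{1}{3} = \frac{28075}{3}$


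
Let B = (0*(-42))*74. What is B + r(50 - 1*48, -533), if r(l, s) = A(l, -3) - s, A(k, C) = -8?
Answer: 525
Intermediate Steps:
B = 0 (B = 0*74 = 0)
r(l, s) = -8 - s
B + r(50 - 1*48, -533) = 0 + (-8 - 1*(-533)) = 0 + (-8 + 533) = 0 + 525 = 525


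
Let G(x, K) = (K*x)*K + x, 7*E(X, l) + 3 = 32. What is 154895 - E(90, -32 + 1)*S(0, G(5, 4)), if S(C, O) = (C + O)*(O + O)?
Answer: 665215/7 ≈ 95031.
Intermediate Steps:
E(X, l) = 29/7 (E(X, l) = -3/7 + (1/7)*32 = -3/7 + 32/7 = 29/7)
G(x, K) = x + x*K**2 (G(x, K) = x*K**2 + x = x + x*K**2)
S(C, O) = 2*O*(C + O) (S(C, O) = (C + O)*(2*O) = 2*O*(C + O))
154895 - E(90, -32 + 1)*S(0, G(5, 4)) = 154895 - 29*2*(5*(1 + 4**2))*(0 + 5*(1 + 4**2))/7 = 154895 - 29*2*(5*(1 + 16))*(0 + 5*(1 + 16))/7 = 154895 - 29*2*(5*17)*(0 + 5*17)/7 = 154895 - 29*2*85*(0 + 85)/7 = 154895 - 29*2*85*85/7 = 154895 - 29*14450/7 = 154895 - 1*419050/7 = 154895 - 419050/7 = 665215/7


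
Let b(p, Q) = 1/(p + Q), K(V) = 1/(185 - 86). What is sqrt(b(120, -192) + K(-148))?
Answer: I*sqrt(66)/132 ≈ 0.061546*I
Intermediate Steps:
K(V) = 1/99
b(p, Q) = 1/(Q + p)
sqrt(b(120, -192) + K(-148)) = sqrt(1/(-192 + 120) + 1/99) = sqrt(1/(-72) + 1/99) = sqrt(-1/72 + 1/99) = sqrt(-1/264) = I*sqrt(66)/132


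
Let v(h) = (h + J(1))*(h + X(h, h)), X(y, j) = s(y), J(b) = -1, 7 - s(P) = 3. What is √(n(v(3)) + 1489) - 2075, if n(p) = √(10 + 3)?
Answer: -2075 + √(1489 + √13) ≈ -2036.4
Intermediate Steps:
s(P) = 4 (s(P) = 7 - 1*3 = 7 - 3 = 4)
X(y, j) = 4
v(h) = (-1 + h)*(4 + h) (v(h) = (h - 1)*(h + 4) = (-1 + h)*(4 + h))
n(p) = √13
√(n(v(3)) + 1489) - 2075 = √(√13 + 1489) - 2075 = √(1489 + √13) - 2075 = -2075 + √(1489 + √13)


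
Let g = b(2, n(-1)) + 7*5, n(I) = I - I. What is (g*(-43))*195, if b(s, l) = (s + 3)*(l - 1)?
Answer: -251550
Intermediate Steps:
n(I) = 0
b(s, l) = (-1 + l)*(3 + s) (b(s, l) = (3 + s)*(-1 + l) = (-1 + l)*(3 + s))
g = 30 (g = (-3 - 1*2 + 3*0 + 0*2) + 7*5 = (-3 - 2 + 0 + 0) + 35 = -5 + 35 = 30)
(g*(-43))*195 = (30*(-43))*195 = -1290*195 = -251550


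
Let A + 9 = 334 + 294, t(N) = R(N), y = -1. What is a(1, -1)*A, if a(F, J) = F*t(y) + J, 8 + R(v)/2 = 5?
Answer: -4333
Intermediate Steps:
R(v) = -6 (R(v) = -16 + 2*5 = -16 + 10 = -6)
t(N) = -6
a(F, J) = J - 6*F (a(F, J) = F*(-6) + J = -6*F + J = J - 6*F)
A = 619 (A = -9 + (334 + 294) = -9 + 628 = 619)
a(1, -1)*A = (-1 - 6*1)*619 = (-1 - 6)*619 = -7*619 = -4333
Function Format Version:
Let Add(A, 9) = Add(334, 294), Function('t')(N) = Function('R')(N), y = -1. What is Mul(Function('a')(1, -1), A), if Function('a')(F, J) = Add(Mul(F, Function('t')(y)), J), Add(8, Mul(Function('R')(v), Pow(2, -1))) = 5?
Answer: -4333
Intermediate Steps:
Function('R')(v) = -6 (Function('R')(v) = Add(-16, Mul(2, 5)) = Add(-16, 10) = -6)
Function('t')(N) = -6
Function('a')(F, J) = Add(J, Mul(-6, F)) (Function('a')(F, J) = Add(Mul(F, -6), J) = Add(Mul(-6, F), J) = Add(J, Mul(-6, F)))
A = 619 (A = Add(-9, Add(334, 294)) = Add(-9, 628) = 619)
Mul(Function('a')(1, -1), A) = Mul(Add(-1, Mul(-6, 1)), 619) = Mul(Add(-1, -6), 619) = Mul(-7, 619) = -4333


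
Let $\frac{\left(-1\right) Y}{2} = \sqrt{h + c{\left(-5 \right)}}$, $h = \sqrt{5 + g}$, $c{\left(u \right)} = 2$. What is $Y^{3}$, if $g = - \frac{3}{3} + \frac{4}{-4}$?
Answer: $- 8 \left(2 + \sqrt{3}\right)^{\frac{3}{2}} \approx -57.678$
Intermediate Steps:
$g = -2$ ($g = \left(-3\right) \frac{1}{3} + 4 \left(- \frac{1}{4}\right) = -1 - 1 = -2$)
$h = \sqrt{3}$ ($h = \sqrt{5 - 2} = \sqrt{3} \approx 1.732$)
$Y = - 2 \sqrt{2 + \sqrt{3}}$ ($Y = - 2 \sqrt{\sqrt{3} + 2} = - 2 \sqrt{2 + \sqrt{3}} \approx -3.8637$)
$Y^{3} = \left(- 2 \sqrt{2 + \sqrt{3}}\right)^{3} = - 8 \left(2 + \sqrt{3}\right)^{\frac{3}{2}}$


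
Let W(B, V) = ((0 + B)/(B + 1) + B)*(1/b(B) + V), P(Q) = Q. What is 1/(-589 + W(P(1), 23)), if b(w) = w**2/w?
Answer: -1/553 ≈ -0.0018083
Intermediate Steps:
b(w) = w
W(B, V) = (B + B/(1 + B))*(V + 1/B) (W(B, V) = ((0 + B)/(B + 1) + B)*(1/B + V) = (B/(1 + B) + B)*(V + 1/B) = (B + B/(1 + B))*(V + 1/B))
1/(-589 + W(P(1), 23)) = 1/(-589 + (2 + 1 + 23*1**2 + 2*1*23)/(1 + 1)) = 1/(-589 + (2 + 1 + 23*1 + 46)/2) = 1/(-589 + (2 + 1 + 23 + 46)/2) = 1/(-589 + (1/2)*72) = 1/(-589 + 36) = 1/(-553) = -1/553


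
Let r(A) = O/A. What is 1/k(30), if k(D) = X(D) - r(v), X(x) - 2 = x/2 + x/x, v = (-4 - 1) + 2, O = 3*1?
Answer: 1/19 ≈ 0.052632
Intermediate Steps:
O = 3
v = -3 (v = -5 + 2 = -3)
X(x) = 3 + x/2 (X(x) = 2 + (x/2 + x/x) = 2 + (x*(1/2) + 1) = 2 + (x/2 + 1) = 2 + (1 + x/2) = 3 + x/2)
r(A) = 3/A
k(D) = 4 + D/2 (k(D) = (3 + D/2) - 3/(-3) = (3 + D/2) - 3*(-1)/3 = (3 + D/2) - 1*(-1) = (3 + D/2) + 1 = 4 + D/2)
1/k(30) = 1/(4 + (1/2)*30) = 1/(4 + 15) = 1/19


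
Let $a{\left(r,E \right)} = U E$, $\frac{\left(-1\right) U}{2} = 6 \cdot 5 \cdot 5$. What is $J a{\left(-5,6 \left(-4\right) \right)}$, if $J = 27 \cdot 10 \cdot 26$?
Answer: $50544000$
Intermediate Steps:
$U = -300$ ($U = - 2 \cdot 6 \cdot 5 \cdot 5 = - 2 \cdot 30 \cdot 5 = \left(-2\right) 150 = -300$)
$a{\left(r,E \right)} = - 300 E$
$J = 7020$ ($J = 270 \cdot 26 = 7020$)
$J a{\left(-5,6 \left(-4\right) \right)} = 7020 \left(- 300 \cdot 6 \left(-4\right)\right) = 7020 \left(\left(-300\right) \left(-24\right)\right) = 7020 \cdot 7200 = 50544000$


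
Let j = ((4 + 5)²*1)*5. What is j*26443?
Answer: 10709415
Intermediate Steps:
j = 405 (j = (9²*1)*5 = (81*1)*5 = 81*5 = 405)
j*26443 = 405*26443 = 10709415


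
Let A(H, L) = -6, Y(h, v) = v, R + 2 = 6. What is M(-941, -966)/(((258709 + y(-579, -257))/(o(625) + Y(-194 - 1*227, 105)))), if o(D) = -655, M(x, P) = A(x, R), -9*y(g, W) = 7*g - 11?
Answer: 5940/466489 ≈ 0.012733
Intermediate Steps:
R = 4 (R = -2 + 6 = 4)
y(g, W) = 11/9 - 7*g/9 (y(g, W) = -(7*g - 11)/9 = -(-11 + 7*g)/9 = 11/9 - 7*g/9)
M(x, P) = -6
M(-941, -966)/(((258709 + y(-579, -257))/(o(625) + Y(-194 - 1*227, 105)))) = -6*(-655 + 105)/(258709 + (11/9 - 7/9*(-579))) = -6*(-550/(258709 + (11/9 + 1351/3))) = -6*(-550/(258709 + 4064/9)) = -6/((2332445/9)*(-1/550)) = -6/(-466489/990) = -6*(-990/466489) = 5940/466489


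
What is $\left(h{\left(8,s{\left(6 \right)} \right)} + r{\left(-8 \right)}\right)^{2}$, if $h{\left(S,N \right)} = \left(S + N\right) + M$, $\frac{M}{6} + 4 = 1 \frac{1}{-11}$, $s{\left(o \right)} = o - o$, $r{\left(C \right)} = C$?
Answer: $\frac{72900}{121} \approx 602.48$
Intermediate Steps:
$s{\left(o \right)} = 0$
$M = - \frac{270}{11}$ ($M = -24 + 6 \cdot 1 \frac{1}{-11} = -24 + 6 \cdot 1 \left(- \frac{1}{11}\right) = -24 + 6 \left(- \frac{1}{11}\right) = -24 - \frac{6}{11} = - \frac{270}{11} \approx -24.545$)
$h{\left(S,N \right)} = - \frac{270}{11} + N + S$ ($h{\left(S,N \right)} = \left(S + N\right) - \frac{270}{11} = \left(N + S\right) - \frac{270}{11} = - \frac{270}{11} + N + S$)
$\left(h{\left(8,s{\left(6 \right)} \right)} + r{\left(-8 \right)}\right)^{2} = \left(\left(- \frac{270}{11} + 0 + 8\right) - 8\right)^{2} = \left(- \frac{182}{11} - 8\right)^{2} = \left(- \frac{270}{11}\right)^{2} = \frac{72900}{121}$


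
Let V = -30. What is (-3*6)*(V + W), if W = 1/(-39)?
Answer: 7026/13 ≈ 540.46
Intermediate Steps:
W = -1/39 ≈ -0.025641
(-3*6)*(V + W) = (-3*6)*(-30 - 1/39) = -18*(-1171/39) = 7026/13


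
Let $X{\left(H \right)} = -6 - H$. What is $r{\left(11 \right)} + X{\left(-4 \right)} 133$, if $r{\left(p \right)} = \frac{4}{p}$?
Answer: $- \frac{2922}{11} \approx -265.64$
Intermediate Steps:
$r{\left(11 \right)} + X{\left(-4 \right)} 133 = \frac{4}{11} + \left(-6 - -4\right) 133 = 4 \cdot \frac{1}{11} + \left(-6 + 4\right) 133 = \frac{4}{11} - 266 = - \frac{2922}{11}$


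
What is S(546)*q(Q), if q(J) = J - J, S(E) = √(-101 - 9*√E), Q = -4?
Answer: 0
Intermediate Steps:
q(J) = 0
S(546)*q(Q) = √(-101 - 9*√546)*0 = 0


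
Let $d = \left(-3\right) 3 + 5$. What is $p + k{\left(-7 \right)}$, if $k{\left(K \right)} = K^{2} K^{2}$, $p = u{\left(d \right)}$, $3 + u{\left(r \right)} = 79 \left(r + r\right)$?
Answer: $1766$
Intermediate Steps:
$d = -4$ ($d = -9 + 5 = -4$)
$u{\left(r \right)} = -3 + 158 r$ ($u{\left(r \right)} = -3 + 79 \left(r + r\right) = -3 + 79 \cdot 2 r = -3 + 158 r$)
$p = -635$ ($p = -3 + 158 \left(-4\right) = -3 - 632 = -635$)
$k{\left(K \right)} = K^{4}$
$p + k{\left(-7 \right)} = -635 + \left(-7\right)^{4} = -635 + 2401 = 1766$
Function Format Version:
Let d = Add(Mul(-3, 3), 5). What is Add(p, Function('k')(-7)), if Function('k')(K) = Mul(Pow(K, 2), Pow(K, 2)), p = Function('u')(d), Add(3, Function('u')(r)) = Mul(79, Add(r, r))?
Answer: 1766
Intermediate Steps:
d = -4 (d = Add(-9, 5) = -4)
Function('u')(r) = Add(-3, Mul(158, r)) (Function('u')(r) = Add(-3, Mul(79, Add(r, r))) = Add(-3, Mul(79, Mul(2, r))) = Add(-3, Mul(158, r)))
p = -635 (p = Add(-3, Mul(158, -4)) = Add(-3, -632) = -635)
Function('k')(K) = Pow(K, 4)
Add(p, Function('k')(-7)) = Add(-635, Pow(-7, 4)) = Add(-635, 2401) = 1766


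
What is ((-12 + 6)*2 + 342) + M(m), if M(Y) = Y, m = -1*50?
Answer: 280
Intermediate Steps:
m = -50
((-12 + 6)*2 + 342) + M(m) = ((-12 + 6)*2 + 342) - 50 = (-6*2 + 342) - 50 = (-12 + 342) - 50 = 330 - 50 = 280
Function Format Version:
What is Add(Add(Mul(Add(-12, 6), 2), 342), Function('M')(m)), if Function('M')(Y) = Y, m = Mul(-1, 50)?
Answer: 280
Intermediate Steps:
m = -50
Add(Add(Mul(Add(-12, 6), 2), 342), Function('M')(m)) = Add(Add(Mul(Add(-12, 6), 2), 342), -50) = Add(Add(Mul(-6, 2), 342), -50) = Add(Add(-12, 342), -50) = Add(330, -50) = 280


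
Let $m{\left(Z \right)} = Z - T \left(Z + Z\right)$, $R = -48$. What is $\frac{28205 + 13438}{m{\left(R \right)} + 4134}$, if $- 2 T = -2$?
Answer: $\frac{13881}{1394} \approx 9.9577$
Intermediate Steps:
$T = 1$ ($T = \left(- \frac{1}{2}\right) \left(-2\right) = 1$)
$m{\left(Z \right)} = - Z$ ($m{\left(Z \right)} = Z - 1 \left(Z + Z\right) = Z - 1 \cdot 2 Z = Z - 2 Z = - Z$)
$\frac{28205 + 13438}{m{\left(R \right)} + 4134} = \frac{28205 + 13438}{\left(-1\right) \left(-48\right) + 4134} = \frac{41643}{48 + 4134} = \frac{41643}{4182} = 41643 \cdot \frac{1}{4182} = \frac{13881}{1394}$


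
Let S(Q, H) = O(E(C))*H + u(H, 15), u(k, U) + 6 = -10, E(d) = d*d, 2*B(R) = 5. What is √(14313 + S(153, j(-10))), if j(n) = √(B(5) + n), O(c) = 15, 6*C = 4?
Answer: √(57188 + 30*I*√30)/2 ≈ 119.57 + 0.17178*I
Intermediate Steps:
C = ⅔ (C = (⅙)*4 = ⅔ ≈ 0.66667)
B(R) = 5/2 (B(R) = (½)*5 = 5/2)
E(d) = d²
u(k, U) = -16 (u(k, U) = -6 - 10 = -16)
j(n) = √(5/2 + n)
S(Q, H) = -16 + 15*H (S(Q, H) = 15*H - 16 = -16 + 15*H)
√(14313 + S(153, j(-10))) = √(14313 + (-16 + 15*(√(10 + 4*(-10))/2))) = √(14313 + (-16 + 15*(√(10 - 40)/2))) = √(14313 + (-16 + 15*(√(-30)/2))) = √(14313 + (-16 + 15*((I*√30)/2))) = √(14313 + (-16 + 15*(I*√30/2))) = √(14313 + (-16 + 15*I*√30/2)) = √(14297 + 15*I*√30/2)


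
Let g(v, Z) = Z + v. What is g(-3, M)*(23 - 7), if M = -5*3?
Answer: -288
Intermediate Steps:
M = -15
g(-3, M)*(23 - 7) = (-15 - 3)*(23 - 7) = -18*16 = -288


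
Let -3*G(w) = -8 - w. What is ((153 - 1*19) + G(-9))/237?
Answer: 401/711 ≈ 0.56399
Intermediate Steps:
G(w) = 8/3 + w/3 (G(w) = -(-8 - w)/3 = 8/3 + w/3)
((153 - 1*19) + G(-9))/237 = ((153 - 1*19) + (8/3 + (⅓)*(-9)))/237 = ((153 - 19) + (8/3 - 3))*(1/237) = (134 - ⅓)*(1/237) = (401/3)*(1/237) = 401/711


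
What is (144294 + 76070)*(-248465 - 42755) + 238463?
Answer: -64174165617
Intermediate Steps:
(144294 + 76070)*(-248465 - 42755) + 238463 = 220364*(-291220) + 238463 = -64174404080 + 238463 = -64174165617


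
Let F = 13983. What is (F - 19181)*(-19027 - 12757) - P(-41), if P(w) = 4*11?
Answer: 165213188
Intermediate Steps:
P(w) = 44
(F - 19181)*(-19027 - 12757) - P(-41) = (13983 - 19181)*(-19027 - 12757) - 1*44 = -5198*(-31784) - 44 = 165213232 - 44 = 165213188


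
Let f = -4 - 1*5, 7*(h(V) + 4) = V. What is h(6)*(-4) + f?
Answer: 25/7 ≈ 3.5714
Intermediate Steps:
h(V) = -4 + V/7
f = -9 (f = -4 - 5 = -9)
h(6)*(-4) + f = (-4 + (⅐)*6)*(-4) - 9 = (-4 + 6/7)*(-4) - 9 = -22/7*(-4) - 9 = 88/7 - 9 = 25/7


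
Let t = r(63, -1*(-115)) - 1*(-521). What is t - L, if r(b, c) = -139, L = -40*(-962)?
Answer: -38098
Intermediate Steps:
L = 38480
t = 382 (t = -139 - 1*(-521) = -139 + 521 = 382)
t - L = 382 - 1*38480 = 382 - 38480 = -38098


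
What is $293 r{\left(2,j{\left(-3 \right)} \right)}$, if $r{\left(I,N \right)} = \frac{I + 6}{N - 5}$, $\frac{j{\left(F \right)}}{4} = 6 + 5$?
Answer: $\frac{2344}{39} \approx 60.103$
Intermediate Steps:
$j{\left(F \right)} = 44$ ($j{\left(F \right)} = 4 \left(6 + 5\right) = 4 \cdot 11 = 44$)
$r{\left(I,N \right)} = \frac{6 + I}{-5 + N}$
$293 r{\left(2,j{\left(-3 \right)} \right)} = 293 \frac{6 + 2}{-5 + 44} = 293 \cdot \frac{1}{39} \cdot 8 = 293 \cdot \frac{8}{39} = \frac{2344}{39}$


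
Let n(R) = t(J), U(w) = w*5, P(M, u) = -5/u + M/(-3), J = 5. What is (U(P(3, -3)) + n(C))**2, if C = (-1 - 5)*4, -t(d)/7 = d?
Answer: 9025/9 ≈ 1002.8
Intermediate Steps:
P(M, u) = -5/u - M/3 (P(M, u) = -5/u + M*(-1/3) = -5/u - M/3)
t(d) = -7*d
U(w) = 5*w
C = -24 (C = -6*4 = -24)
n(R) = -35 (n(R) = -7*5 = -35)
(U(P(3, -3)) + n(C))**2 = (5*(-5/(-3) - 1/3*3) - 35)**2 = (5*(-5*(-1/3) - 1) - 35)**2 = (5*(5/3 - 1) - 35)**2 = (5*(2/3) - 35)**2 = (10/3 - 35)**2 = (-95/3)**2 = 9025/9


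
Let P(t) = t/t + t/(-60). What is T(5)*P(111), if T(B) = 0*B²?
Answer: 0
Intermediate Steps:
P(t) = 1 - t/60 (P(t) = 1 + t*(-1/60) = 1 - t/60)
T(B) = 0
T(5)*P(111) = 0*(1 - 1/60*111) = 0*(1 - 37/20) = 0*(-17/20) = 0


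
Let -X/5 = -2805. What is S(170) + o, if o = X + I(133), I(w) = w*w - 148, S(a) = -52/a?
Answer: 2683084/85 ≈ 31566.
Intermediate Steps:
X = 14025 (X = -5*(-2805) = 14025)
I(w) = -148 + w**2 (I(w) = w**2 - 148 = -148 + w**2)
o = 31566 (o = 14025 + (-148 + 133**2) = 14025 + (-148 + 17689) = 14025 + 17541 = 31566)
S(170) + o = -52/170 + 31566 = -52*1/170 + 31566 = -26/85 + 31566 = 2683084/85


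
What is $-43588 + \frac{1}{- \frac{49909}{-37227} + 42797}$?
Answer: $- \frac{69446747817637}{1593253828} \approx -43588.0$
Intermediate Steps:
$-43588 + \frac{1}{- \frac{49909}{-37227} + 42797} = -43588 + \frac{1}{\left(-49909\right) \left(- \frac{1}{37227}\right) + 42797} = -43588 + \frac{1}{\frac{49909}{37227} + 42797} = -43588 + \frac{1}{\frac{1593253828}{37227}} = -43588 + \frac{37227}{1593253828} = - \frac{69446747817637}{1593253828}$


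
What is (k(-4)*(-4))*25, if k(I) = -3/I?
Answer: -75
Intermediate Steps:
(k(-4)*(-4))*25 = (-3/(-4)*(-4))*25 = (-3*(-¼)*(-4))*25 = ((¾)*(-4))*25 = -3*25 = -75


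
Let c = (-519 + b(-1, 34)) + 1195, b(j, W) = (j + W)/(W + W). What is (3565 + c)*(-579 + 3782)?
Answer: 923812463/68 ≈ 1.3585e+7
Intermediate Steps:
b(j, W) = (W + j)/(2*W) (b(j, W) = (W + j)/((2*W)) = (W + j)*(1/(2*W)) = (W + j)/(2*W))
c = 46001/68 (c = (-519 + (½)*(34 - 1)/34) + 1195 = (-519 + (½)*(1/34)*33) + 1195 = (-519 + 33/68) + 1195 = -35259/68 + 1195 = 46001/68 ≈ 676.49)
(3565 + c)*(-579 + 3782) = (3565 + 46001/68)*(-579 + 3782) = (288421/68)*3203 = 923812463/68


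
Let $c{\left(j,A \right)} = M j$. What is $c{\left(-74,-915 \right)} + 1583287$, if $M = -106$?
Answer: $1591131$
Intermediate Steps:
$c{\left(j,A \right)} = - 106 j$
$c{\left(-74,-915 \right)} + 1583287 = \left(-106\right) \left(-74\right) + 1583287 = 7844 + 1583287 = 1591131$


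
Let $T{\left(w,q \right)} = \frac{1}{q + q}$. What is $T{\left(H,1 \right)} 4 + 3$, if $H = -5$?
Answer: $5$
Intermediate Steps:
$T{\left(w,q \right)} = \frac{1}{2 q}$
$T{\left(H,1 \right)} 4 + 3 = \frac{1}{2 \cdot 1} \cdot 4 + 3 = \frac{1}{2} \cdot 1 \cdot 4 + 3 = \frac{1}{2} \cdot 4 + 3 = 2 + 3 = 5$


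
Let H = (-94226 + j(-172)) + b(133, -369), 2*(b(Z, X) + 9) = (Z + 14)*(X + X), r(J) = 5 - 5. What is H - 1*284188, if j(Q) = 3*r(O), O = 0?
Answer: -432666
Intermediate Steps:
r(J) = 0
b(Z, X) = -9 + X*(14 + Z) (b(Z, X) = -9 + ((Z + 14)*(X + X))/2 = -9 + ((14 + Z)*(2*X))/2 = -9 + (2*X*(14 + Z))/2 = -9 + X*(14 + Z))
j(Q) = 0 (j(Q) = 3*0 = 0)
H = -148478 (H = (-94226 + 0) + (-9 + 14*(-369) - 369*133) = -94226 + (-9 - 5166 - 49077) = -94226 - 54252 = -148478)
H - 1*284188 = -148478 - 1*284188 = -148478 - 284188 = -432666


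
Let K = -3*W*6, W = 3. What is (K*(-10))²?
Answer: 291600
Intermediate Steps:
K = -54 (K = -3*3*6 = -9*6 = -54)
(K*(-10))² = (-54*(-10))² = 540² = 291600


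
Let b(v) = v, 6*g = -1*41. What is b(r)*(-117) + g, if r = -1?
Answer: 661/6 ≈ 110.17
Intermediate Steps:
g = -41/6 (g = (-1*41)/6 = (⅙)*(-41) = -41/6 ≈ -6.8333)
b(r)*(-117) + g = -1*(-117) - 41/6 = 117 - 41/6 = 661/6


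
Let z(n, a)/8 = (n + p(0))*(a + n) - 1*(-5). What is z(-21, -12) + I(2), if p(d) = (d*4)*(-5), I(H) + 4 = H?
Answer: 5582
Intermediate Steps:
I(H) = -4 + H
p(d) = -20*d (p(d) = (4*d)*(-5) = -20*d)
z(n, a) = 40 + 8*n*(a + n) (z(n, a) = 8*((n - 20*0)*(a + n) - 1*(-5)) = 8*((n + 0)*(a + n) + 5) = 8*(n*(a + n) + 5) = 8*(5 + n*(a + n)) = 40 + 8*n*(a + n))
z(-21, -12) + I(2) = (40 + 8*(-21)**2 + 8*(-12)*(-21)) + (-4 + 2) = (40 + 8*441 + 2016) - 2 = (40 + 3528 + 2016) - 2 = 5584 - 2 = 5582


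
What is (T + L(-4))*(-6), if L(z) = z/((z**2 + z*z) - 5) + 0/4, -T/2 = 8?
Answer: 872/9 ≈ 96.889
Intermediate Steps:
T = -16 (T = -2*8 = -16)
L(z) = z/(-5 + 2*z**2) (L(z) = z/((z**2 + z**2) - 5) + 0*(1/4) = z/(2*z**2 - 5) + 0 = z/(-5 + 2*z**2) + 0 = z/(-5 + 2*z**2))
(T + L(-4))*(-6) = (-16 - 4/(-5 + 2*(-4)**2))*(-6) = (-16 - 4/(-5 + 2*16))*(-6) = (-16 - 4/(-5 + 32))*(-6) = (-16 - 4/27)*(-6) = -436/27*(-6) = 872/9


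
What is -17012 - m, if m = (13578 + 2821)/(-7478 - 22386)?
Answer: -508029969/29864 ≈ -17011.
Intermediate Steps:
m = -16399/29864 (m = 16399/(-29864) = 16399*(-1/29864) = -16399/29864 ≈ -0.54912)
-17012 - m = -17012 - 1*(-16399/29864) = -17012 + 16399/29864 = -508029969/29864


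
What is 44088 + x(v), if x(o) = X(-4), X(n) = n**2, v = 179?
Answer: 44104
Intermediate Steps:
x(o) = 16 (x(o) = (-4)**2 = 16)
44088 + x(v) = 44088 + 16 = 44104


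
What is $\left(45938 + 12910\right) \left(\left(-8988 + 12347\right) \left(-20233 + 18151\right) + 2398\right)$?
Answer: $-411408721920$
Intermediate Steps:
$\left(45938 + 12910\right) \left(\left(-8988 + 12347\right) \left(-20233 + 18151\right) + 2398\right) = 58848 \left(3359 \left(-2082\right) + 2398\right) = 58848 \left(-6993438 + 2398\right) = 58848 \left(-6991040\right) = -411408721920$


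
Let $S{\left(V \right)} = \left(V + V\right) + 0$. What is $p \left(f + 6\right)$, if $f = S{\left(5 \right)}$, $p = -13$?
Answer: $-208$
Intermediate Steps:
$S{\left(V \right)} = 2 V$ ($S{\left(V \right)} = 2 V + 0 = 2 V$)
$f = 10$ ($f = 2 \cdot 5 = 10$)
$p \left(f + 6\right) = - 13 \left(10 + 6\right) = \left(-13\right) 16 = -208$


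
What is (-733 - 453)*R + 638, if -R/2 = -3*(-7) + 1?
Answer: 52822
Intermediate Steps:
R = -44 (R = -2*(-3*(-7) + 1) = -2*(21 + 1) = -2*22 = -44)
(-733 - 453)*R + 638 = (-733 - 453)*(-44) + 638 = -1186*(-44) + 638 = 52184 + 638 = 52822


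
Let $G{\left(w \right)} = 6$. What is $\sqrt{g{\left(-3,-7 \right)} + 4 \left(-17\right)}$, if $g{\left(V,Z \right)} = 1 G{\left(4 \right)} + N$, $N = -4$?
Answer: $i \sqrt{66} \approx 8.124 i$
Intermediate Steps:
$g{\left(V,Z \right)} = 2$ ($g{\left(V,Z \right)} = 1 \cdot 6 - 4 = 6 - 4 = 2$)
$\sqrt{g{\left(-3,-7 \right)} + 4 \left(-17\right)} = \sqrt{2 + 4 \left(-17\right)} = \sqrt{2 - 68} = \sqrt{-66} = i \sqrt{66}$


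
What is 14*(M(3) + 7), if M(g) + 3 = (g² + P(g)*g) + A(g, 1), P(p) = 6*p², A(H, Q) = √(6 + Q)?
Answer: 2450 + 14*√7 ≈ 2487.0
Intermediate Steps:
M(g) = -3 + √7 + g² + 6*g³ (M(g) = -3 + ((g² + (6*g²)*g) + √(6 + 1)) = -3 + ((g² + 6*g³) + √7) = -3 + (√7 + g² + 6*g³) = -3 + √7 + g² + 6*g³)
14*(M(3) + 7) = 14*((-3 + √7 + 3² + 6*3³) + 7) = 14*((-3 + √7 + 9 + 6*27) + 7) = 14*((-3 + √7 + 9 + 162) + 7) = 14*((168 + √7) + 7) = 14*(175 + √7) = 2450 + 14*√7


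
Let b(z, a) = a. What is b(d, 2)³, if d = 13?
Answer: 8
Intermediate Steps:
b(d, 2)³ = 2³ = 8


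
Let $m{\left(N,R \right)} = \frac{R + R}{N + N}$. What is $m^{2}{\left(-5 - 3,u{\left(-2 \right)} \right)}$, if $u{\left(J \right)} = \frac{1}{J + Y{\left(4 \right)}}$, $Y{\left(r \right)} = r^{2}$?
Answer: $\frac{1}{12544} \approx 7.9719 \cdot 10^{-5}$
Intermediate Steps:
$u{\left(J \right)} = \frac{1}{16 + J}$ ($u{\left(J \right)} = \frac{1}{J + 4^{2}} = \frac{1}{J + 16} = \frac{1}{16 + J}$)
$m{\left(N,R \right)} = \frac{R}{N}$ ($m{\left(N,R \right)} = \frac{2 R}{2 N} = 2 R \frac{1}{2 N} = \frac{R}{N}$)
$m^{2}{\left(-5 - 3,u{\left(-2 \right)} \right)} = \left(\frac{1}{\left(16 - 2\right) \left(-5 - 3\right)}\right)^{2} = \left(\frac{1}{14 \left(-5 - 3\right)}\right)^{2} = \left(\frac{1}{14 \left(-8\right)}\right)^{2} = \left(\frac{1}{14} \left(- \frac{1}{8}\right)\right)^{2} = \left(- \frac{1}{112}\right)^{2} = \frac{1}{12544}$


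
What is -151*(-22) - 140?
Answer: 3182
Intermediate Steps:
-151*(-22) - 140 = 3322 - 140 = 3182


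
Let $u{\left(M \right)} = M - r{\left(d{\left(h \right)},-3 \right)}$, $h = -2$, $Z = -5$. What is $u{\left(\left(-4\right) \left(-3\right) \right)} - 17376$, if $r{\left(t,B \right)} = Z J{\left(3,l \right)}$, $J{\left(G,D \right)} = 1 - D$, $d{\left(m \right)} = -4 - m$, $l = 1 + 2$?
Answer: $-17374$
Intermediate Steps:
$l = 3$
$r{\left(t,B \right)} = 10$ ($r{\left(t,B \right)} = - 5 \left(1 - 3\right) = \left(-5\right) \left(-2\right) = 10$)
$u{\left(M \right)} = -10 + M$ ($u{\left(M \right)} = M - 10 = -10 + M$)
$u{\left(\left(-4\right) \left(-3\right) \right)} - 17376 = \left(-10 - -12\right) - 17376 = \left(-10 + 12\right) - 17376 = 2 - 17376 = -17374$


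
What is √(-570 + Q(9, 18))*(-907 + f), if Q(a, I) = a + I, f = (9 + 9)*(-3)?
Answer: -961*I*√543 ≈ -22394.0*I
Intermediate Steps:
f = -54 (f = 18*(-3) = -54)
Q(a, I) = I + a
√(-570 + Q(9, 18))*(-907 + f) = √(-570 + (18 + 9))*(-907 - 54) = √(-570 + 27)*(-961) = √(-543)*(-961) = (I*√543)*(-961) = -961*I*√543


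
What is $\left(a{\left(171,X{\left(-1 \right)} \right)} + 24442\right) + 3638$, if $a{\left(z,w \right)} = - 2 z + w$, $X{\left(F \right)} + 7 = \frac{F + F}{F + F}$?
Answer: $27732$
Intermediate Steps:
$X{\left(F \right)} = -6$ ($X{\left(F \right)} = -7 + \frac{F + F}{F + F} = -7 + \frac{2 F}{2 F} = -7 + 2 F \frac{1}{2 F} = -7 + 1 = -6$)
$a{\left(z,w \right)} = w - 2 z$
$\left(a{\left(171,X{\left(-1 \right)} \right)} + 24442\right) + 3638 = \left(\left(-6 - 342\right) + 24442\right) + 3638 = \left(-348 + 24442\right) + 3638 = 24094 + 3638 = 27732$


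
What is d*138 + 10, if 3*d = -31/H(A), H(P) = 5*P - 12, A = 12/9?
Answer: 2219/8 ≈ 277.38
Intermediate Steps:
A = 4/3 (A = 12*(⅑) = 4/3 ≈ 1.3333)
H(P) = -12 + 5*P
d = 31/16 (d = (-31/(-12 + 5*(4/3)))/3 = (-31/(-12 + 20/3))/3 = (-31/(-16/3))/3 = (-31*(-3/16))/3 = (⅓)*(93/16) = 31/16 ≈ 1.9375)
d*138 + 10 = (31/16)*138 + 10 = 2139/8 + 10 = 2219/8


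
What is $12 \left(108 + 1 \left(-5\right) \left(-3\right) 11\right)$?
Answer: $3276$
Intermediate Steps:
$12 \left(108 + 1 \left(-5\right) \left(-3\right) 11\right) = 12 \left(108 + \left(-5\right) \left(-3\right) 11\right) = 12 \left(108 + 15 \cdot 11\right) = 12 \left(108 + 165\right) = 12 \cdot 273 = 3276$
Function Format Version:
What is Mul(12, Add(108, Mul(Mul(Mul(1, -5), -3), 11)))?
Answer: 3276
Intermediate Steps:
Mul(12, Add(108, Mul(Mul(Mul(1, -5), -3), 11))) = Mul(12, Add(108, Mul(Mul(-5, -3), 11))) = Mul(12, Add(108, Mul(15, 11))) = Mul(12, Add(108, 165)) = Mul(12, 273) = 3276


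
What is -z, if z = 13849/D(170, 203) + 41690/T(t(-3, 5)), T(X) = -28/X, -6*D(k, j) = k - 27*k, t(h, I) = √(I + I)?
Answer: -41547/2210 + 20845*√10/14 ≈ 4689.6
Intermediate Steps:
t(h, I) = √2*√I (t(h, I) = √(2*I) = √2*√I)
D(k, j) = 13*k/3 (D(k, j) = -(k - 27*k)/6 = -(-13)*k/3 = 13*k/3)
z = 41547/2210 - 20845*√10/14 (z = 13849/(((13/3)*170)) + 41690/((-28*√10/10)) = 13849/(2210/3) + 41690/((-28*√10/10)) = 13849*(3/2210) + 41690/((-14*√10/5)) = 41547/2210 + 41690/((-14*√10/5)) = 41547/2210 + 41690*(-√10/28) = 41547/2210 - 20845*√10/14 ≈ -4689.6)
-z = -(41547/2210 - 20845*√10/14) = -41547/2210 + 20845*√10/14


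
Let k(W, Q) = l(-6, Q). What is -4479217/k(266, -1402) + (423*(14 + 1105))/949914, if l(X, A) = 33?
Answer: -157587233971/1161006 ≈ -1.3573e+5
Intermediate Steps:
k(W, Q) = 33
-4479217/k(266, -1402) + (423*(14 + 1105))/949914 = -4479217/33 + (423*(14 + 1105))/949914 = -4479217*1/33 + (423*1119)*(1/949914) = -4479217/33 + 473337*(1/949914) = -4479217/33 + 17531/35182 = -157587233971/1161006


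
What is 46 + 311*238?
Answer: 74064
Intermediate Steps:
46 + 311*238 = 46 + 74018 = 74064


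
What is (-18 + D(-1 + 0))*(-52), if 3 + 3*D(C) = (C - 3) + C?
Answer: 3224/3 ≈ 1074.7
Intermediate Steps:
D(C) = -2 + 2*C/3 (D(C) = -1 + ((C - 3) + C)/3 = -1 + ((-3 + C) + C)/3 = -1 + (-3 + 2*C)/3 = -1 + (-1 + 2*C/3) = -2 + 2*C/3)
(-18 + D(-1 + 0))*(-52) = (-18 + (-2 + 2*(-1 + 0)/3))*(-52) = (-18 + (-2 + (⅔)*(-1)))*(-52) = (-18 + (-2 - ⅔))*(-52) = (-18 - 8/3)*(-52) = -62/3*(-52) = 3224/3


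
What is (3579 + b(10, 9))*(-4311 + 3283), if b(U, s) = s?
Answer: -3688464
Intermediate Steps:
(3579 + b(10, 9))*(-4311 + 3283) = (3579 + 9)*(-4311 + 3283) = 3588*(-1028) = -3688464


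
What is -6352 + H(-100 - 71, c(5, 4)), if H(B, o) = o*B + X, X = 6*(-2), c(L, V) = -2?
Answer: -6022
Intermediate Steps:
X = -12
H(B, o) = -12 + B*o (H(B, o) = o*B - 12 = B*o - 12 = -12 + B*o)
-6352 + H(-100 - 71, c(5, 4)) = -6352 + (-12 + (-100 - 71)*(-2)) = -6352 + (-12 - 171*(-2)) = -6352 + (-12 + 342) = -6352 + 330 = -6022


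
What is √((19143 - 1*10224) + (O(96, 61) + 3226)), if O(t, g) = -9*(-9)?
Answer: √12226 ≈ 110.57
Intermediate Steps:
O(t, g) = 81
√((19143 - 1*10224) + (O(96, 61) + 3226)) = √((19143 - 1*10224) + (81 + 3226)) = √((19143 - 10224) + 3307) = √(8919 + 3307) = √12226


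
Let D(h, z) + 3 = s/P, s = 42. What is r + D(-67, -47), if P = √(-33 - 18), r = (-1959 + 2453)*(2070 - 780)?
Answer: 637257 - 14*I*√51/17 ≈ 6.3726e+5 - 5.8812*I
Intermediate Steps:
r = 637260 (r = 494*1290 = 637260)
P = I*√51 (P = √(-51) = I*√51 ≈ 7.1414*I)
D(h, z) = -3 - 14*I*√51/17 (D(h, z) = -3 + 42/((I*√51)) = -3 + 42*(-I*√51/51) = -3 - 14*I*√51/17)
r + D(-67, -47) = 637260 + (-3 - 14*I*√51/17) = 637257 - 14*I*√51/17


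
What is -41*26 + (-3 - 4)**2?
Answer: -1017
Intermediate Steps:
-41*26 + (-3 - 4)**2 = -1066 + (-7)**2 = -1066 + 49 = -1017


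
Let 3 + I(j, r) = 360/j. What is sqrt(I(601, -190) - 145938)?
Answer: I*sqrt(52713818781)/601 ≈ 382.02*I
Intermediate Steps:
I(j, r) = -3 + 360/j
sqrt(I(601, -190) - 145938) = sqrt((-3 + 360/601) - 145938) = sqrt(-1443/601 - 145938) = sqrt(-87710181/601) = I*sqrt(52713818781)/601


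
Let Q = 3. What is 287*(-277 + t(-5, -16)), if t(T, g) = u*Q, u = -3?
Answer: -82082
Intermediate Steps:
t(T, g) = -9 (t(T, g) = -3*3 = -9)
287*(-277 + t(-5, -16)) = 287*(-277 - 9) = 287*(-286) = -82082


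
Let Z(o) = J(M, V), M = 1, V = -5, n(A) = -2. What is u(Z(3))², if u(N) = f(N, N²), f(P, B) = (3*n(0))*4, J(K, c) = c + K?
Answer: 576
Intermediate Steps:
J(K, c) = K + c
Z(o) = -4 (Z(o) = 1 - 5 = -4)
f(P, B) = -24 (f(P, B) = (3*(-2))*4 = -6*4 = -24)
u(N) = -24
u(Z(3))² = (-24)² = 576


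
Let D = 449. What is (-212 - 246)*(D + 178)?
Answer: -287166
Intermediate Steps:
(-212 - 246)*(D + 178) = (-212 - 246)*(449 + 178) = -458*627 = -287166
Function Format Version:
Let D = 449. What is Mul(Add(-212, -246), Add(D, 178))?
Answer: -287166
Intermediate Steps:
Mul(Add(-212, -246), Add(D, 178)) = Mul(Add(-212, -246), Add(449, 178)) = Mul(-458, 627) = -287166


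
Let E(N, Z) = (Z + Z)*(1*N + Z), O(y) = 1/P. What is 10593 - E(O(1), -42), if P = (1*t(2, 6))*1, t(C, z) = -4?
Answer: 7044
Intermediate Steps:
P = -4 (P = (1*(-4))*1 = -4*1 = -4)
O(y) = -¼ (O(y) = 1/(-4) = -¼)
E(N, Z) = 2*Z*(N + Z) (E(N, Z) = (2*Z)*(N + Z) = 2*Z*(N + Z))
10593 - E(O(1), -42) = 10593 - 2*(-42)*(-¼ - 42) = 10593 - 2*(-42)*(-169)/4 = 10593 - 1*3549 = 10593 - 3549 = 7044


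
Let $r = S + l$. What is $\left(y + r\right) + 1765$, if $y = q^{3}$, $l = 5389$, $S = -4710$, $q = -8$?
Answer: $1932$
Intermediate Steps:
$r = 679$ ($r = -4710 + 5389 = 679$)
$y = -512$ ($y = \left(-8\right)^{3} = -512$)
$\left(y + r\right) + 1765 = \left(-512 + 679\right) + 1765 = 167 + 1765 = 1932$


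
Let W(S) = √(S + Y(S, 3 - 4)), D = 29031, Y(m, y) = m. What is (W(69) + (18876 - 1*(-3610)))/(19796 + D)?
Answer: 22486/48827 + √138/48827 ≈ 0.46076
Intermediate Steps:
W(S) = √2*√S (W(S) = √(S + S) = √(2*S) = √2*√S)
(W(69) + (18876 - 1*(-3610)))/(19796 + D) = (√2*√69 + (18876 - 1*(-3610)))/(19796 + 29031) = (√138 + (18876 + 3610))/48827 = (√138 + 22486)*(1/48827) = (22486 + √138)*(1/48827) = 22486/48827 + √138/48827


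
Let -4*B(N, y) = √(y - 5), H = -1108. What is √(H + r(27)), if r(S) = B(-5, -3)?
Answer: √(-4432 - 2*I*√2)/2 ≈ 0.010621 - 33.287*I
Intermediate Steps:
B(N, y) = -√(-5 + y)/4 (B(N, y) = -√(y - 5)/4 = -√(-5 + y)/4)
r(S) = -I*√2/2 (r(S) = -√(-5 - 3)/4 = -I*√2/2)
√(H + r(27)) = √(-1108 - I*√2/2)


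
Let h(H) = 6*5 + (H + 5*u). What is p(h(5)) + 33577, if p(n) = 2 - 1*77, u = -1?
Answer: 33502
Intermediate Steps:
h(H) = 25 + H (h(H) = 6*5 + (H + 5*(-1)) = 30 + (H - 5) = 30 + (-5 + H) = 25 + H)
p(n) = -75 (p(n) = 2 - 77 = -75)
p(h(5)) + 33577 = -75 + 33577 = 33502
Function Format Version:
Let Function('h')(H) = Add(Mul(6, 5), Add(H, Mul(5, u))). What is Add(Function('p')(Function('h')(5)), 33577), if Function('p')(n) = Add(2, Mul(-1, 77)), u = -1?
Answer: 33502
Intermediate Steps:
Function('h')(H) = Add(25, H) (Function('h')(H) = Add(Mul(6, 5), Add(H, Mul(5, -1))) = Add(30, Add(H, -5)) = Add(30, Add(-5, H)) = Add(25, H))
Function('p')(n) = -75 (Function('p')(n) = Add(2, -77) = -75)
Add(Function('p')(Function('h')(5)), 33577) = Add(-75, 33577) = 33502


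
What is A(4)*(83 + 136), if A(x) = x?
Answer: 876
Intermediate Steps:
A(4)*(83 + 136) = 4*(83 + 136) = 4*219 = 876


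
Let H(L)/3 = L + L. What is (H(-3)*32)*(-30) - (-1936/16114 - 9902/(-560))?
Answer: 5563338519/322280 ≈ 17262.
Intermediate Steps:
H(L) = 6*L (H(L) = 3*(L + L) = 3*(2*L) = 6*L)
(H(-3)*32)*(-30) - (-1936/16114 - 9902/(-560)) = ((6*(-3))*32)*(-30) - (-1936/16114 - 9902/(-560)) = -18*32*(-30) - (-1936*1/16114 - 9902*(-1/560)) = -576*(-30) - (-968/8057 + 4951/280) = 17280 - 1*5659881/322280 = 17280 - 5659881/322280 = 5563338519/322280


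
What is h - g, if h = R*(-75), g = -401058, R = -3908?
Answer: 694158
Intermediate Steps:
h = 293100 (h = -3908*(-75) = 293100)
h - g = 293100 - 1*(-401058) = 293100 + 401058 = 694158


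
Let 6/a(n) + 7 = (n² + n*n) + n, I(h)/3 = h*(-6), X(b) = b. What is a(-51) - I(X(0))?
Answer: 3/2572 ≈ 0.0011664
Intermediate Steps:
I(h) = -18*h (I(h) = 3*(h*(-6)) = 3*(-6*h) = -18*h)
a(n) = 6/(-7 + n + 2*n²) (a(n) = 6/(-7 + ((n² + n*n) + n)) = 6/(-7 + ((n² + n²) + n)) = 6/(-7 + (2*n² + n)) = 6/(-7 + (n + 2*n²)) = 6/(-7 + n + 2*n²))
a(-51) - I(X(0)) = 6/(-7 - 51 + 2*(-51)²) - (-18)*0 = 6/(-7 - 51 + 2*2601) - 1*0 = 6/(-7 - 51 + 5202) + 0 = 6/5144 + 0 = 6*(1/5144) + 0 = 3/2572 + 0 = 3/2572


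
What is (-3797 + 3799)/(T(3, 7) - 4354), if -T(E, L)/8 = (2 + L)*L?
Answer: -1/2429 ≈ -0.00041169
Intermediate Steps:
T(E, L) = -8*L*(2 + L) (T(E, L) = -8*(2 + L)*L = -8*L*(2 + L))
(-3797 + 3799)/(T(3, 7) - 4354) = (-3797 + 3799)/(-8*7*(2 + 7) - 4354) = 2/(-8*7*9 - 4354) = 2/(-504 - 4354) = 2/(-4858) = 2*(-1/4858) = -1/2429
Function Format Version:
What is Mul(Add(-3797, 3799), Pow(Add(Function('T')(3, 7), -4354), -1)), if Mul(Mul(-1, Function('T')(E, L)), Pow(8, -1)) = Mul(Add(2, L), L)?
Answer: Rational(-1, 2429) ≈ -0.00041169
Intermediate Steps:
Function('T')(E, L) = Mul(-8, L, Add(2, L)) (Function('T')(E, L) = Mul(-8, Mul(Add(2, L), L)) = Mul(-8, Mul(L, Add(2, L))) = Mul(-8, L, Add(2, L)))
Mul(Add(-3797, 3799), Pow(Add(Function('T')(3, 7), -4354), -1)) = Mul(Add(-3797, 3799), Pow(Add(Mul(-8, 7, Add(2, 7)), -4354), -1)) = Mul(2, Pow(Add(Mul(-8, 7, 9), -4354), -1)) = Mul(2, Pow(Add(-504, -4354), -1)) = Mul(2, Pow(-4858, -1)) = Mul(2, Rational(-1, 4858)) = Rational(-1, 2429)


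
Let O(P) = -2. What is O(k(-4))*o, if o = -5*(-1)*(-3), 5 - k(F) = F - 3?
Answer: 30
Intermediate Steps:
k(F) = 8 - F (k(F) = 5 - (F - 3) = 5 - (-3 + F) = 5 + (3 - F) = 8 - F)
o = -15 (o = 5*(-3) = -15)
O(k(-4))*o = -2*(-15) = 30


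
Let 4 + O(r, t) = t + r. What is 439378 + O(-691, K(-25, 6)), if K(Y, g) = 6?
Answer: 438689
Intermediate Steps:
O(r, t) = -4 + r + t (O(r, t) = -4 + (t + r) = -4 + (r + t) = -4 + r + t)
439378 + O(-691, K(-25, 6)) = 439378 + (-4 - 691 + 6) = 439378 - 689 = 438689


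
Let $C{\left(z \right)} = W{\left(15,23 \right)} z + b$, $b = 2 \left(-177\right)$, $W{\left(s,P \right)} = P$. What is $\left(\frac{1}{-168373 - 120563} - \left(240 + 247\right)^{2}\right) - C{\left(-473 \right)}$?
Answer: $- \frac{65281044097}{288936} \approx -2.2594 \cdot 10^{5}$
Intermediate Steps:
$b = -354$
$C{\left(z \right)} = -354 + 23 z$ ($C{\left(z \right)} = 23 z - 354 = -354 + 23 z$)
$\left(\frac{1}{-168373 - 120563} - \left(240 + 247\right)^{2}\right) - C{\left(-473 \right)} = \left(\frac{1}{-168373 - 120563} - \left(240 + 247\right)^{2}\right) - \left(-354 + 23 \left(-473\right)\right) = \left(\frac{1}{-288936} - 487^{2}\right) - \left(-354 - 10879\right) = \left(- \frac{1}{288936} - 237169\right) - -11233 = \left(- \frac{1}{288936} - 237169\right) + 11233 = - \frac{68526662185}{288936} + 11233 = - \frac{65281044097}{288936}$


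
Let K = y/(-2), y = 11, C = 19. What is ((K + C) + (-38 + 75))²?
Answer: 10201/4 ≈ 2550.3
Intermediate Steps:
K = -11/2 (K = 11/(-2) = -½*11 = -11/2 ≈ -5.5000)
((K + C) + (-38 + 75))² = ((-11/2 + 19) + (-38 + 75))² = (27/2 + 37)² = (101/2)² = 10201/4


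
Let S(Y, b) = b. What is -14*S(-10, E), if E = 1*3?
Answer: -42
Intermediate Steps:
E = 3
-14*S(-10, E) = -14*3 = -42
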